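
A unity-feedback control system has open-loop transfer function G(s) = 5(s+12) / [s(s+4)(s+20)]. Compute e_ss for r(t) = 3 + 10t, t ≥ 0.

The open loop has one pole at the origin → type 1 system. By superposition:
  • 3: tracked with zero error.
  • 10t: e_ss = 10/K_v with K_v=0.75 → 40/3.
Total e_ss = 40/3.

40/3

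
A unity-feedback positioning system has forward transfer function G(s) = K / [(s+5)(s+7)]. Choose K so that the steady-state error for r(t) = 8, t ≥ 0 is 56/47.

System type = 0 (no poles at s=0).
K_p = lim_{s→0} G(s) = K / (5·7) = (1/35)·K.
e_ss = 8/(1 + K_p) = 56/47 ⇒ 1 + (1/35)·K = 47/7 ⇒ K = 200.

200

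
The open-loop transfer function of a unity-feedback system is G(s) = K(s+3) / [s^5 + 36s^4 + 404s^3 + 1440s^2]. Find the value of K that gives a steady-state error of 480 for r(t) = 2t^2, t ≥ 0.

Lowest-order denominator term is 1440s^2, so the open loop has 2 poles at the origin → type 2 system.
K_a = lim_{s→0} s^2·G(s) = K·3 / 1440 = (1/480)·K.
e_ss = 4/K_a = 480 ⇒ K_a = 1/120 ⇒ K = (1/120)/(1/480) = 4.

4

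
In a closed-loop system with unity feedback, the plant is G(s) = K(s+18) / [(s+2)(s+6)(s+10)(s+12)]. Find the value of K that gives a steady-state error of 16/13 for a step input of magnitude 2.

The open loop has no poles at the origin → type 0 system.
K_p = lim_{s→0} G(s) = K·18 / (2·6·10·12) = 0.0125·K.
e_ss = 2/(1 + K_p) = 16/13 ⇒ 1 + 0.0125·K = 1.625 ⇒ K = 50.

50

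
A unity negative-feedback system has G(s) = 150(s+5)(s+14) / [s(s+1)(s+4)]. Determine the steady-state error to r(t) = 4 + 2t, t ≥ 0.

System type = 1 (one pole at s=0). By superposition:
  • 4: tracked with zero error.
  • 2t: e_ss = 2/K_v with K_v=2625 → 2/2625.
Total e_ss = 2/2625.

2/2625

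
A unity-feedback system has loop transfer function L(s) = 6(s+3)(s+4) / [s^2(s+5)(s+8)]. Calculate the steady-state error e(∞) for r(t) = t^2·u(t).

10/9

The open loop has two poles at the origin → type 2 system.
K_a = lim_{s→0} s^2·L(s) = 6·3·4 / (5·8) = 1.8.
r(t) = t^2 gives R(s) = 2/s^3.
e_ss = 2/K_a = 2/1.8 = 10/9.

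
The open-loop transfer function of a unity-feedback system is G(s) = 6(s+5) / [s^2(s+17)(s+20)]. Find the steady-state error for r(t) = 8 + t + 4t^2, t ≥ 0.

272/3

Two free integrators in G(s): this is a type 2 system. Taking each input component in turn:
  • 8: tracked with zero error.
  • t: tracked with zero error.
  • 4t^2: e_ss = 8/K_a with K_a=3/34 → 272/3.
Total e_ss = 272/3.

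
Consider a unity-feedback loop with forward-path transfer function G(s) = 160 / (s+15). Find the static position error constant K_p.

32/3

The open loop has no poles at the origin → type 0 system.
K_p = lim_{s→0} G(s) = 160 / (15) = 32/3.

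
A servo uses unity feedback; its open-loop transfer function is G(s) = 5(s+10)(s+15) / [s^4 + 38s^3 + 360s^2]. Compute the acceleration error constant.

25/12

Lowest-order denominator term is 360s^2, so the open loop has 2 poles at the origin → type 2 system.
K_a = lim_{s→0} s^2·G(s) = 5·10·15 / 360 = 25/12.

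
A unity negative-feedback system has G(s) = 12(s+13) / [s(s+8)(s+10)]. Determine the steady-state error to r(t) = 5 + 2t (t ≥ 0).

40/39

One free integrator in G(s): this is a type 1 system. Treating each term separately:
  • 5: tracked with zero error.
  • 2t: e_ss = 2/K_v with K_v=1.95 → 40/39.
Total e_ss = 40/39.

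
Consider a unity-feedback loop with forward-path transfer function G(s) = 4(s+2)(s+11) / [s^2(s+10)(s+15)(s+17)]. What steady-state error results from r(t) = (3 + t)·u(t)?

Two free integrators in G(s): this is a type 2 system. Treating each term separately:
  • 3: tracked with zero error.
  • t: tracked with zero error.
Total e_ss = 0.

0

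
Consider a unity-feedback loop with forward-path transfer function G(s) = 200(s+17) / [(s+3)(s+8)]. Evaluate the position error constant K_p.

425/3

G(s) has no factors of s in the denominator, so the system is type 0.
K_p = lim_{s→0} G(s) = 200·17 / (3·8) = 425/3.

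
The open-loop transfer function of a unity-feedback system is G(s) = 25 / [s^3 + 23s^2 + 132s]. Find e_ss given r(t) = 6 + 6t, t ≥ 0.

Factoring s from the denominator leaves a polynomial with constant term 132, so the system is type 1. By superposition:
  • 6: tracked with zero error.
  • 6t: e_ss = 6/K_v with K_v=25/132 → 31.68.
Total e_ss = 31.68.

31.68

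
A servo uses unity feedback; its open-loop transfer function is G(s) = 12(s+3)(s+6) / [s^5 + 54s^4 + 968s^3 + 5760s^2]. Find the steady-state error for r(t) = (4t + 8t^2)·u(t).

The denominator has no term below 5760s^2 — 2 poles at s=0, type 2. Taking each input component in turn:
  • 4t: tracked with zero error.
  • 8t^2: e_ss = 16/K_a with K_a=0.0375 → 1280/3.
Total e_ss = 1280/3.

1280/3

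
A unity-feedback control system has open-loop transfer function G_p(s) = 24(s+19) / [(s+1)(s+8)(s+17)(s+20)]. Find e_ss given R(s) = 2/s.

680/397

G_p(s) has no factors of s in the denominator, so the system is type 0.
K_p = lim_{s→0} G_p(s) = 24·19 / (1·8·17·20) = 57/340.
e_ss = 2/(1 + K_p) = 2/(397/340) = 680/397.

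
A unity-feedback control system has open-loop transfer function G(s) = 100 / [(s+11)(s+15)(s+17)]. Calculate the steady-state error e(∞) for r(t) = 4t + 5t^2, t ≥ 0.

The open loop has no poles at the origin → type 0 system. Treating each term separately:
  • 4t: a type-0 system cannot track it, e_ss → ∞.
  • 5t^2: a type-0 system cannot track it, e_ss → ∞.
The unbounded component dominates.

infinity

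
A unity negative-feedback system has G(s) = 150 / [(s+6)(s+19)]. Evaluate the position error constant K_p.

25/19

G(s) has no factors of s in the denominator, so the system is type 0.
K_p = lim_{s→0} G(s) = 150 / (6·19) = 25/19.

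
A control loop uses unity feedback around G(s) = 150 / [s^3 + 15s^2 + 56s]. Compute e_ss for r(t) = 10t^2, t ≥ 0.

infinity

The denominator has no term below 56s — 1 pole at s=0, type 1.
K_a = lim_{s→0} s^2·G(s) = 0; the steady-state error to this parabolic input grows without bound.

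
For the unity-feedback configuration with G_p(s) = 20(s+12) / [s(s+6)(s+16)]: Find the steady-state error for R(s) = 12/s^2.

G_p(s) has one factor of s in the denominator, so the system is type 1.
K_v = lim_{s→0} s·G_p(s) = 20·12 / (6·16) = 2.5.
e_ss = 12/K_v = 12/2.5 = 4.8.

4.8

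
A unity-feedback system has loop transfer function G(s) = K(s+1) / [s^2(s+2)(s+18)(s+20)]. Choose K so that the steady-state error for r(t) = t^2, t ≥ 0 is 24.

60

G(s) has two factors of s in the denominator, so the system is type 2.
K_a = lim_{s→0} s^2·G(s) = K·1 / (2·18·20) = (1/720)·K.
e_ss = 2/K_a = 24 ⇒ K_a = 1/12 ⇒ K = (1/12)/(1/720) = 60.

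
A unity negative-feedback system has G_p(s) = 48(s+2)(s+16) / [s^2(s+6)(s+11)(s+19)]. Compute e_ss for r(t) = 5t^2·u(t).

System type = 2 (two poles at s=0).
K_a = lim_{s→0} s^2·G_p(s) = 48·2·16 / (6·11·19) = 256/209.
r(t) = 5t^2 gives R(s) = 10/s^3.
e_ss = 10/K_a = 10/(256/209) = 1045/128.

1045/128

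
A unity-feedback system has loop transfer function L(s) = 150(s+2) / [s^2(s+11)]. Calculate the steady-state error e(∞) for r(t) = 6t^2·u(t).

The open loop has two poles at the origin → type 2 system.
K_a = lim_{s→0} s^2·L(s) = 150·2 / (11) = 300/11.
r(t) = 6t^2 gives R(s) = 12/s^3.
e_ss = 12/K_a = 12/(300/11) = 0.44.

0.44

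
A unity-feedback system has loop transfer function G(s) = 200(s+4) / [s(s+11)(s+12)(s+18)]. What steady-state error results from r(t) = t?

2.97

One free integrator in G(s): this is a type 1 system.
K_v = lim_{s→0} s·G(s) = 200·4 / (11·12·18) = 100/297.
e_ss = 1/K_v = 1/(100/297) = 2.97.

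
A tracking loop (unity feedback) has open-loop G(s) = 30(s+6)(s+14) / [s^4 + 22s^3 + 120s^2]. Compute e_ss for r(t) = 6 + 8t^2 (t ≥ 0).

Factoring s^2 from the denominator leaves a polynomial with constant term 120, so the system is type 2. Taking each input component in turn:
  • 6: tracked with zero error.
  • 8t^2: e_ss = 16/K_a with K_a=21 → 16/21.
Total e_ss = 16/21.

16/21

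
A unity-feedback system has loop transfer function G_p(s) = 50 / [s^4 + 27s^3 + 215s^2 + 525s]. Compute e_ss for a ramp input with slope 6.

Lowest-order denominator term is 525s, so the open loop has 1 pole at the origin → type 1 system.
K_v = lim_{s→0} s·G_p(s) = 50 / 525 = 2/21.
e_ss = 6/K_v = 6/(2/21) = 63.

63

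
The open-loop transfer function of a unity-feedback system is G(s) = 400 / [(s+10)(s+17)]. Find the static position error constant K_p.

G(s) has no factors of s in the denominator, so the system is type 0.
K_p = lim_{s→0} G(s) = 400 / (10·17) = 40/17.

40/17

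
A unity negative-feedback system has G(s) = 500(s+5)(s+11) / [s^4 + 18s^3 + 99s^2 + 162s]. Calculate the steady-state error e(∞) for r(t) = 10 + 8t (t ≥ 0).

Lowest-order denominator term is 162s, so the open loop has 1 pole at the origin → type 1 system. Taking each input component in turn:
  • 10: tracked with zero error.
  • 8t: e_ss = 8/K_v with K_v=13750/81 → 324/6875.
Total e_ss = 324/6875.

324/6875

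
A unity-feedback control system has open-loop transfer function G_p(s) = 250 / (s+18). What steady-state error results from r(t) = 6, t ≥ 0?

27/67

System type = 0 (no poles at s=0).
K_p = lim_{s→0} G_p(s) = 250 / (18) = 125/9.
e_ss = 6/(1 + K_p) = 6/(134/9) = 27/67.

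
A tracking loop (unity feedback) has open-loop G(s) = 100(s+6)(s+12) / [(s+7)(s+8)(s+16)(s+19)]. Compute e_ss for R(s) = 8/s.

4256/757

No free integrators in G(s): this is a type 0 system.
K_p = lim_{s→0} G(s) = 100·6·12 / (7·8·16·19) = 225/532.
e_ss = 8/(1 + K_p) = 8/(757/532) = 4256/757.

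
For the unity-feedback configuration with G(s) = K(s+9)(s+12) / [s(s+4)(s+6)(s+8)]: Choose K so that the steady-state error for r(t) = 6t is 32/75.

25

The open loop has one pole at the origin → type 1 system.
K_v = lim_{s→0} s·G(s) = K·9·12 / (4·6·8) = 0.5625·K.
e_ss = 6/K_v = 32/75 ⇒ K_v = 14.0625 ⇒ K = 14.0625/0.5625 = 25.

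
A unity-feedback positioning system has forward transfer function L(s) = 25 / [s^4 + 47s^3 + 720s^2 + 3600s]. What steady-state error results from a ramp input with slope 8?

1152

Lowest-order denominator term is 3600s, so the open loop has 1 pole at the origin → type 1 system.
K_v = lim_{s→0} s·L(s) = 25 / 3600 = 1/144.
e_ss = 8/K_v = 8/(1/144) = 1152.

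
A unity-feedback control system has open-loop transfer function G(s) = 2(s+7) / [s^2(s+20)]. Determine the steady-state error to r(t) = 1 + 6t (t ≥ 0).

0

System type = 2 (two poles at s=0). By superposition:
  • 1: tracked with zero error.
  • 6t: tracked with zero error.
Total e_ss = 0.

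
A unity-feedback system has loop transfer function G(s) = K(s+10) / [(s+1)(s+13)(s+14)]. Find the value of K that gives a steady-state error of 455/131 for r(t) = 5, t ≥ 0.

No free integrators in G(s): this is a type 0 system.
K_p = lim_{s→0} G(s) = K·10 / (1·13·14) = (5/91)·K.
e_ss = 5/(1 + K_p) = 455/131 ⇒ 1 + (5/91)·K = 131/91 ⇒ K = 8.

8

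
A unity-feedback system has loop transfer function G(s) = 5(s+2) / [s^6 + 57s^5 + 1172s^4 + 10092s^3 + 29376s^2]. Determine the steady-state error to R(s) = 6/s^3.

17625.6

Lowest-order denominator term is 29376s^2, so the open loop has 2 poles at the origin → type 2 system.
K_a = lim_{s→0} s^2·G(s) = 5·2 / 29376 = 5/14688.
r(t) = 3t^2 gives R(s) = 6/s^3.
e_ss = 6/K_a = 6/(5/14688) = 17625.6.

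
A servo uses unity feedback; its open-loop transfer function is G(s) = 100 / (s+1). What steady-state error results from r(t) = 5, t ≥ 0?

G(s) has no factors of s in the denominator, so the system is type 0.
K_p = lim_{s→0} G(s) = 100 / (1) = 100.
e_ss = 5/(1 + K_p) = 5/101.

5/101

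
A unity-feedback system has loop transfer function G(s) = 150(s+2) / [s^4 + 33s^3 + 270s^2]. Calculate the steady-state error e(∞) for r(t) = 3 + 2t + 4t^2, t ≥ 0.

Lowest-order denominator term is 270s^2, so the open loop has 2 poles at the origin → type 2 system. Treating each term separately:
  • 3: tracked with zero error.
  • 2t: tracked with zero error.
  • 4t^2: e_ss = 8/K_a with K_a=10/9 → 7.2.
Total e_ss = 7.2.

7.2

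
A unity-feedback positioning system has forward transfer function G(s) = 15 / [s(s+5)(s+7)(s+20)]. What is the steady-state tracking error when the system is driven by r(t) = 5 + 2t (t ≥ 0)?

G(s) has one factor of s in the denominator, so the system is type 1. By superposition:
  • 5: tracked with zero error.
  • 2t: e_ss = 2/K_v with K_v=3/140 → 280/3.
Total e_ss = 280/3.

280/3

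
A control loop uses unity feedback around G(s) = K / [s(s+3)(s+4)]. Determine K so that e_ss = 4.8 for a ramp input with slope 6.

The open loop has one pole at the origin → type 1 system.
K_v = lim_{s→0} s·G(s) = K / (3·4) = (1/12)·K.
e_ss = 6/K_v = 4.8 ⇒ K_v = 1.25 ⇒ K = 1.25/(1/12) = 15.

15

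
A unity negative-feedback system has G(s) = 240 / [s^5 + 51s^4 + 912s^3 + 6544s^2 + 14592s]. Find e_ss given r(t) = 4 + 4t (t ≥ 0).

243.2

Lowest-order denominator term is 14592s, so the open loop has 1 pole at the origin → type 1 system. Treating each term separately:
  • 4: tracked with zero error.
  • 4t: e_ss = 4/K_v with K_v=5/304 → 243.2.
Total e_ss = 243.2.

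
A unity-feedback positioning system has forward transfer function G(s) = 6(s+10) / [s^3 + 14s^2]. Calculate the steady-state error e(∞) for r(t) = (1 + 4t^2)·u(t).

The denominator has no term below 14s^2 — 2 poles at s=0, type 2. Treating each term separately:
  • 1: tracked with zero error.
  • 4t^2: e_ss = 8/K_a with K_a=30/7 → 28/15.
Total e_ss = 28/15.

28/15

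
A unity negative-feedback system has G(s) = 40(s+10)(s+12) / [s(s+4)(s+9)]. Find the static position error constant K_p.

infinity

K_p = lim_{s→0} G(s); with 1 pole at the origin the limit diverges, so K_p = ∞.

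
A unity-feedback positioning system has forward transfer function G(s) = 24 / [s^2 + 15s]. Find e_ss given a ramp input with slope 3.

Lowest-order denominator term is 15s, so the open loop has 1 pole at the origin → type 1 system.
K_v = lim_{s→0} s·G(s) = 24 / 15 = 1.6.
e_ss = 3/K_v = 3/1.6 = 1.875.

1.875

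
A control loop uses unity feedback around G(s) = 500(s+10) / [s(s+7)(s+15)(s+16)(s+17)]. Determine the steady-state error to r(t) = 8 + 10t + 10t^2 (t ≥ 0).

G(s) has one factor of s in the denominator, so the system is type 1. By superposition:
  • 8: tracked with zero error.
  • 10t: e_ss = 10/K_v with K_v=125/714 → 57.12.
  • 10t^2: a type-1 system cannot track it, e_ss → ∞.
The unbounded component dominates.

infinity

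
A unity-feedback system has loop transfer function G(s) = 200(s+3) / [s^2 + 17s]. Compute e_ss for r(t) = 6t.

0.17

Lowest-order denominator term is 17s, so the open loop has 1 pole at the origin → type 1 system.
K_v = lim_{s→0} s·G(s) = 200·3 / 17 = 600/17.
e_ss = 6/K_v = 6/(600/17) = 0.17.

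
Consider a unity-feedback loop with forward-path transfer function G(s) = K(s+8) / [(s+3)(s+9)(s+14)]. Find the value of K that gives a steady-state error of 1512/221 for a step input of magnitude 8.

G(s) has no factors of s in the denominator, so the system is type 0.
K_p = lim_{s→0} G(s) = K·8 / (3·9·14) = (4/189)·K.
e_ss = 8/(1 + K_p) = 1512/221 ⇒ 1 + (4/189)·K = 221/189 ⇒ K = 8.

8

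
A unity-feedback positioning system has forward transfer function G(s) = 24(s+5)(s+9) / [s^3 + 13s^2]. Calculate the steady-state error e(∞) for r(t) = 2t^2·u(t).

The denominator has no term below 13s^2 — 2 poles at s=0, type 2.
K_a = lim_{s→0} s^2·G(s) = 24·5·9 / 13 = 1080/13.
r(t) = 2t^2 gives R(s) = 4/s^3.
e_ss = 4/K_a = 4/(1080/13) = 13/270.

13/270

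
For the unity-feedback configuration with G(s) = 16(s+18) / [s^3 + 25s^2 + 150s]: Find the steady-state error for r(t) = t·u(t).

25/48

The denominator has no term below 150s — 1 pole at s=0, type 1.
K_v = lim_{s→0} s·G(s) = 16·18 / 150 = 1.92.
e_ss = 1/K_v = 1/1.92 = 25/48.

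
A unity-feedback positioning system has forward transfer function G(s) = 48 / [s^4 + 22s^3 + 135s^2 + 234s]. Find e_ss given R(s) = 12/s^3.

Factoring s from the denominator leaves a polynomial with constant term 234, so the system is type 1.
K_a = lim_{s→0} s^2·G(s) = 0; the steady-state error to this parabolic input grows without bound.

infinity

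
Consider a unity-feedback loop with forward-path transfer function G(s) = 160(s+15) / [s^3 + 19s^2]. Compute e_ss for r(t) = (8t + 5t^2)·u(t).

19/240

Lowest-order denominator term is 19s^2, so the open loop has 2 poles at the origin → type 2 system. Treating each term separately:
  • 8t: tracked with zero error.
  • 5t^2: e_ss = 10/K_a with K_a=2400/19 → 19/240.
Total e_ss = 19/240.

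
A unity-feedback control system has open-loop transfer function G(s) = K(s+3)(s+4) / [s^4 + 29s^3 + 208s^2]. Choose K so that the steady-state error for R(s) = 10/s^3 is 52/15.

Lowest-order denominator term is 208s^2, so the open loop has 2 poles at the origin → type 2 system.
K_a = lim_{s→0} s^2·G(s) = K·3·4 / 208 = (3/52)·K.
e_ss = 10/K_a = 52/15 ⇒ K_a = 75/26 ⇒ K = (75/26)/(3/52) = 50.

50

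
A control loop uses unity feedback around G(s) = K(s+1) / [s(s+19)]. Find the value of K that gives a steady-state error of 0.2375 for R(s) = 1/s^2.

80

System type = 1 (one pole at s=0).
K_v = lim_{s→0} s·G(s) = K·1 / (19) = (1/19)·K.
e_ss = 1/K_v = 0.2375 ⇒ K_v = 80/19 ⇒ K = (80/19)/(1/19) = 80.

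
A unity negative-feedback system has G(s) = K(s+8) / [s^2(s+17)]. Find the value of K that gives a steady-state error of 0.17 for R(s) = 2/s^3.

25

G(s) has two factors of s in the denominator, so the system is type 2.
K_a = lim_{s→0} s^2·G(s) = K·8 / (17) = (8/17)·K.
e_ss = 2/K_a = 0.17 ⇒ K_a = 200/17 ⇒ K = (200/17)/(8/17) = 25.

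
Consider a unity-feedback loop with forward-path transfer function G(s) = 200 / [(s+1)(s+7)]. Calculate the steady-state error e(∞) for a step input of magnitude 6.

System type = 0 (no poles at s=0).
K_p = lim_{s→0} G(s) = 200 / (1·7) = 200/7.
e_ss = 6/(1 + K_p) = 6/(207/7) = 14/69.

14/69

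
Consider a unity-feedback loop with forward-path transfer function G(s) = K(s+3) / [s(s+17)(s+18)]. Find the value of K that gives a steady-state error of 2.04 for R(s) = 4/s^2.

System type = 1 (one pole at s=0).
K_v = lim_{s→0} s·G(s) = K·3 / (17·18) = (1/102)·K.
e_ss = 4/K_v = 2.04 ⇒ K_v = 100/51 ⇒ K = (100/51)/(1/102) = 200.

200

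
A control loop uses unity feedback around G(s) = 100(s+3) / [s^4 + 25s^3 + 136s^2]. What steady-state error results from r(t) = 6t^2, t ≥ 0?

5.44

Lowest-order denominator term is 136s^2, so the open loop has 2 poles at the origin → type 2 system.
K_a = lim_{s→0} s^2·G(s) = 100·3 / 136 = 75/34.
r(t) = 6t^2 gives R(s) = 12/s^3.
e_ss = 12/K_a = 12/(75/34) = 5.44.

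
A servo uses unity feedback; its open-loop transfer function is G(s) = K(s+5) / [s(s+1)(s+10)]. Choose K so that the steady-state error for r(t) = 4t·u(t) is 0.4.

System type = 1 (one pole at s=0).
K_v = lim_{s→0} s·G(s) = K·5 / (1·10) = 0.5·K.
e_ss = 4/K_v = 0.4 ⇒ K_v = 10 ⇒ K = 10/0.5 = 20.

20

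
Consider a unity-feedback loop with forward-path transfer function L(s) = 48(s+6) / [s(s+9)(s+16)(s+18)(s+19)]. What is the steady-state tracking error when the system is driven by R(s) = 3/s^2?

513

L(s) has one factor of s in the denominator, so the system is type 1.
K_v = lim_{s→0} s·L(s) = 48·6 / (9·16·18·19) = 1/171.
e_ss = 3/K_v = 3/(1/171) = 513.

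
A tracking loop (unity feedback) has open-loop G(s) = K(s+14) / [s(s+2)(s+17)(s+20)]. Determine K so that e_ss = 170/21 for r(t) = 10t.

One free integrator in G(s): this is a type 1 system.
K_v = lim_{s→0} s·G(s) = K·14 / (2·17·20) = (7/340)·K.
e_ss = 10/K_v = 170/21 ⇒ K_v = 21/17 ⇒ K = (21/17)/(7/340) = 60.

60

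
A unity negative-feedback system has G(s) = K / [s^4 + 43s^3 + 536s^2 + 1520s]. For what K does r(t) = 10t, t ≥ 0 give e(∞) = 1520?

10

Lowest-order denominator term is 1520s, so the open loop has 1 pole at the origin → type 1 system.
K_v = lim_{s→0} s·G(s) = K / 1520 = (1/1520)·K.
e_ss = 10/K_v = 1520 ⇒ K_v = 1/152 ⇒ K = (1/152)/(1/1520) = 10.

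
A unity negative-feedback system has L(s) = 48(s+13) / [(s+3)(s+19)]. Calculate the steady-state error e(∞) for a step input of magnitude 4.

No free integrators in L(s): this is a type 0 system.
K_p = lim_{s→0} L(s) = 48·13 / (3·19) = 208/19.
e_ss = 4/(1 + K_p) = 4/(227/19) = 76/227.

76/227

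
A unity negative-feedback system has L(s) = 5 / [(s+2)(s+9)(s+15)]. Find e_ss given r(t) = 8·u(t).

432/55

L(s) has no factors of s in the denominator, so the system is type 0.
K_p = lim_{s→0} L(s) = 5 / (2·9·15) = 1/54.
e_ss = 8/(1 + K_p) = 8/(55/54) = 432/55.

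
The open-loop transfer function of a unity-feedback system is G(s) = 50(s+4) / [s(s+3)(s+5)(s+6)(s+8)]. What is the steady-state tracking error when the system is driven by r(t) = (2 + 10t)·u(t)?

The open loop has one pole at the origin → type 1 system. By superposition:
  • 2: tracked with zero error.
  • 10t: e_ss = 10/K_v with K_v=5/18 → 36.
Total e_ss = 36.

36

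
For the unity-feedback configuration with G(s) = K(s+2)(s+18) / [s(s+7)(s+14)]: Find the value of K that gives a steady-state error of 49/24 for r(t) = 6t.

8

The open loop has one pole at the origin → type 1 system.
K_v = lim_{s→0} s·G(s) = K·2·18 / (7·14) = (18/49)·K.
e_ss = 6/K_v = 49/24 ⇒ K_v = 144/49 ⇒ K = (144/49)/(18/49) = 8.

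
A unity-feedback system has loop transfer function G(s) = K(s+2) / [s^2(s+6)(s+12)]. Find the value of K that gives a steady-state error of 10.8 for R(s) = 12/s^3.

40

System type = 2 (two poles at s=0).
K_a = lim_{s→0} s^2·G(s) = K·2 / (6·12) = (1/36)·K.
e_ss = 12/K_a = 10.8 ⇒ K_a = 10/9 ⇒ K = (10/9)/(1/36) = 40.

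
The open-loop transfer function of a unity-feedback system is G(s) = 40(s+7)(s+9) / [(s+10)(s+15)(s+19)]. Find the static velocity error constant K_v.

0

G(s) has no factors of s in the denominator, so the system is type 0.
K_v = lim_{s→0} s·G(s) = 0 (the extra factor of s kills the finite limit).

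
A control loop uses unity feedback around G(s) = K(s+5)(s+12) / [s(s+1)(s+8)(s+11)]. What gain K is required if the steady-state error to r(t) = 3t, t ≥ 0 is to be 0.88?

System type = 1 (one pole at s=0).
K_v = lim_{s→0} s·G(s) = K·5·12 / (1·8·11) = (15/22)·K.
e_ss = 3/K_v = 0.88 ⇒ K_v = 75/22 ⇒ K = (75/22)/(15/22) = 5.

5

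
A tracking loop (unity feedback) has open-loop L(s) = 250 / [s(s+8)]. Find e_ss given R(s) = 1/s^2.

The open loop has one pole at the origin → type 1 system.
K_v = lim_{s→0} s·L(s) = 250 / (8) = 31.25.
e_ss = 1/K_v = 1/31.25 = 0.032.

0.032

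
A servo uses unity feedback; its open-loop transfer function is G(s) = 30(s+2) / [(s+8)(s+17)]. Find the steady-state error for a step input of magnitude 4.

136/49

No free integrators in G(s): this is a type 0 system.
K_p = lim_{s→0} G(s) = 30·2 / (8·17) = 15/34.
e_ss = 4/(1 + K_p) = 4/(49/34) = 136/49.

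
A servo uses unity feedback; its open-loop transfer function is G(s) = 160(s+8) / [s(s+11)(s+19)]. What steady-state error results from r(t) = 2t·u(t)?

209/640

System type = 1 (one pole at s=0).
K_v = lim_{s→0} s·G(s) = 160·8 / (11·19) = 1280/209.
e_ss = 2/K_v = 2/(1280/209) = 209/640.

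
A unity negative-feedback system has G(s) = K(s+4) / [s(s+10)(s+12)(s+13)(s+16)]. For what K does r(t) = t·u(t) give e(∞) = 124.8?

50

The open loop has one pole at the origin → type 1 system.
K_v = lim_{s→0} s·G(s) = K·4 / (10·12·13·16) = (1/6240)·K.
e_ss = 1/K_v = 124.8 ⇒ K_v = 5/624 ⇒ K = (5/624)/(1/6240) = 50.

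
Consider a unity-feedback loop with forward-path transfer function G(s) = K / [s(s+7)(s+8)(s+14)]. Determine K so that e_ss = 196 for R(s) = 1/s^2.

G(s) has one factor of s in the denominator, so the system is type 1.
K_v = lim_{s→0} s·G(s) = K / (7·8·14) = (1/784)·K.
e_ss = 1/K_v = 196 ⇒ K_v = 1/196 ⇒ K = (1/196)/(1/784) = 4.

4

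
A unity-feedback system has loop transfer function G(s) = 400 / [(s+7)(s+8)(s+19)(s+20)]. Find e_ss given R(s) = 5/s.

G(s) has no factors of s in the denominator, so the system is type 0.
K_p = lim_{s→0} G(s) = 400 / (7·8·19·20) = 5/266.
e_ss = 5/(1 + K_p) = 5/(271/266) = 1330/271.

1330/271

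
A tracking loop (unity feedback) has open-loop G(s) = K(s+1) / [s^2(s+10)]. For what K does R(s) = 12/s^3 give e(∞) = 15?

System type = 2 (two poles at s=0).
K_a = lim_{s→0} s^2·G(s) = K·1 / (10) = 0.1·K.
e_ss = 12/K_a = 15 ⇒ K_a = 0.8 ⇒ K = 0.8/0.1 = 8.

8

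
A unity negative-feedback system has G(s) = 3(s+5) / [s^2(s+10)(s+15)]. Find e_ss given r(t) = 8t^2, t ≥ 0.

160

System type = 2 (two poles at s=0).
K_a = lim_{s→0} s^2·G(s) = 3·5 / (10·15) = 0.1.
r(t) = 8t^2 gives R(s) = 16/s^3.
e_ss = 16/K_a = 16/0.1 = 160.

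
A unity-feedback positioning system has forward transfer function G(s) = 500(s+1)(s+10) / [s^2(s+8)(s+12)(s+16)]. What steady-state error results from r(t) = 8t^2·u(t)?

4.9152

The open loop has two poles at the origin → type 2 system.
K_a = lim_{s→0} s^2·G(s) = 500·1·10 / (8·12·16) = 625/192.
r(t) = 8t^2 gives R(s) = 16/s^3.
e_ss = 16/K_a = 16/(625/192) = 4.9152.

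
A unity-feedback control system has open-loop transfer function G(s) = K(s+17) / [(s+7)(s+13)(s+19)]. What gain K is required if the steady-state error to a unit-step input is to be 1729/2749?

No free integrators in G(s): this is a type 0 system.
K_p = lim_{s→0} G(s) = K·17 / (7·13·19) = (17/1729)·K.
e_ss = 1/(1 + K_p) = 1729/2749 ⇒ 1 + (17/1729)·K = 2749/1729 ⇒ K = 60.

60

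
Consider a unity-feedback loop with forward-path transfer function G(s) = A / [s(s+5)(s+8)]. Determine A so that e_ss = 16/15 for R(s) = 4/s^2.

150

The open loop has one pole at the origin → type 1 system.
K_v = lim_{s→0} s·G(s) = A / (5·8) = 0.025·A.
e_ss = 4/K_v = 16/15 ⇒ K_v = 3.75 ⇒ A = 3.75/0.025 = 150.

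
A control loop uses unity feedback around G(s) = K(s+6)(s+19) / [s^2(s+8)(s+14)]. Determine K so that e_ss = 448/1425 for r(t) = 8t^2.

50

System type = 2 (two poles at s=0).
K_a = lim_{s→0} s^2·G(s) = K·6·19 / (8·14) = (57/56)·K.
e_ss = 16/K_a = 448/1425 ⇒ K_a = 1425/28 ⇒ K = (1425/28)/(57/56) = 50.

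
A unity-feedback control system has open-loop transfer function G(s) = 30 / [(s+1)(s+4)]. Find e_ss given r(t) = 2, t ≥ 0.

4/17

G(s) has no factors of s in the denominator, so the system is type 0.
K_p = lim_{s→0} G(s) = 30 / (1·4) = 7.5.
e_ss = 2/(1 + K_p) = 2/8.5 = 4/17.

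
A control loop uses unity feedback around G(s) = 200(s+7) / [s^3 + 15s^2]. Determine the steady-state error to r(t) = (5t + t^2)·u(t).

3/140

Factoring s^2 from the denominator leaves a polynomial with constant term 15, so the system is type 2. Treating each term separately:
  • 5t: tracked with zero error.
  • t^2: e_ss = 2/K_a with K_a=280/3 → 3/140.
Total e_ss = 3/140.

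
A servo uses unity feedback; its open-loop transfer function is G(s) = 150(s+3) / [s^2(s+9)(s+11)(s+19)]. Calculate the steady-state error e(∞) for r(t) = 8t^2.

G(s) has two factors of s in the denominator, so the system is type 2.
K_a = lim_{s→0} s^2·G(s) = 150·3 / (9·11·19) = 50/209.
r(t) = 8t^2 gives R(s) = 16/s^3.
e_ss = 16/K_a = 16/(50/209) = 66.88.

66.88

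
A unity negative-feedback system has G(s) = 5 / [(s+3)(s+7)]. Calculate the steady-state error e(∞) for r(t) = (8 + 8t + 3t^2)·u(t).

infinity

The open loop has no poles at the origin → type 0 system. Treating each term separately:
  • 8: e_ss = 8/(1+K_p) with K_p=5/21 → 84/13.
  • 8t: a type-0 system cannot track it, e_ss → ∞.
  • 3t^2: a type-0 system cannot track it, e_ss → ∞.
The unbounded component dominates.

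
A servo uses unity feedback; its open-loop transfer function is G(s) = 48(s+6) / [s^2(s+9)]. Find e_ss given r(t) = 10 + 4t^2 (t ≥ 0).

0.25

Two free integrators in G(s): this is a type 2 system. By superposition:
  • 10: tracked with zero error.
  • 4t^2: e_ss = 8/K_a with K_a=32 → 0.25.
Total e_ss = 0.25.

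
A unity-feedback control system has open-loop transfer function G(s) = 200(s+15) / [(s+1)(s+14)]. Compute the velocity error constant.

System type = 0 (no poles at s=0).
K_v = lim_{s→0} s·G(s) = 0 (the extra factor of s kills the finite limit).

0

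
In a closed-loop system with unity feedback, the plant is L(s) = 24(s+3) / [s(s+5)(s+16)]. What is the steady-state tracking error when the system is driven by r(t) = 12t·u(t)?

One free integrator in L(s): this is a type 1 system.
K_v = lim_{s→0} s·L(s) = 24·3 / (5·16) = 0.9.
e_ss = 12/K_v = 12/0.9 = 40/3.

40/3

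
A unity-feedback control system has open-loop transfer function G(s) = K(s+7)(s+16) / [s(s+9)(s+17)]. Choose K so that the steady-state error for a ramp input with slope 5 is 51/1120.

150

One free integrator in G(s): this is a type 1 system.
K_v = lim_{s→0} s·G(s) = K·7·16 / (9·17) = (112/153)·K.
e_ss = 5/K_v = 51/1120 ⇒ K_v = 5600/51 ⇒ K = (5600/51)/(112/153) = 150.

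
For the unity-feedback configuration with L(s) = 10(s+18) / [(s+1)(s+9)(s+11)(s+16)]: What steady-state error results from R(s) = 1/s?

No free integrators in L(s): this is a type 0 system.
K_p = lim_{s→0} L(s) = 10·18 / (1·9·11·16) = 5/44.
e_ss = 1/(1 + K_p) = 1/(49/44) = 44/49.

44/49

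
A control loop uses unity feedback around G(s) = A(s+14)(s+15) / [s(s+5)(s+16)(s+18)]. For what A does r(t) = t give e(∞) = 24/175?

G(s) has one factor of s in the denominator, so the system is type 1.
K_v = lim_{s→0} s·G(s) = A·14·15 / (5·16·18) = (7/48)·A.
e_ss = 1/K_v = 24/175 ⇒ K_v = 175/24 ⇒ A = (175/24)/(7/48) = 50.

50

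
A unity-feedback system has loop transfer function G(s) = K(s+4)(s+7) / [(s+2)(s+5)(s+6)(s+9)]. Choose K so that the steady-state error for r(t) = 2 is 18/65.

The open loop has no poles at the origin → type 0 system.
K_p = lim_{s→0} G(s) = K·4·7 / (2·5·6·9) = (7/135)·K.
e_ss = 2/(1 + K_p) = 18/65 ⇒ 1 + (7/135)·K = 65/9 ⇒ K = 120.

120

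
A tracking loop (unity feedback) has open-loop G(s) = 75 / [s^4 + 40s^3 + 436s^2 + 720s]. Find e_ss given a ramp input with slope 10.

96

The denominator has no term below 720s — 1 pole at s=0, type 1.
K_v = lim_{s→0} s·G(s) = 75 / 720 = 5/48.
e_ss = 10/K_v = 10/(5/48) = 96.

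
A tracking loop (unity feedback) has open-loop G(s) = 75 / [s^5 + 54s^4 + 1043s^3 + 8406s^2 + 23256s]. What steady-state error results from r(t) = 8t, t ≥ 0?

2480.64

Factoring s from the denominator leaves a polynomial with constant term 23256, so the system is type 1.
K_v = lim_{s→0} s·G(s) = 75 / 23256 = 25/7752.
e_ss = 8/K_v = 8/(25/7752) = 2480.64.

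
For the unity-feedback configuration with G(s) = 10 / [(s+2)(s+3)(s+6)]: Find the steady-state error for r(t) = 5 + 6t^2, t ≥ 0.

infinity

The open loop has no poles at the origin → type 0 system. By superposition:
  • 5: e_ss = 5/(1+K_p) with K_p=5/18 → 90/23.
  • 6t^2: a type-0 system cannot track it, e_ss → ∞.
The unbounded component dominates.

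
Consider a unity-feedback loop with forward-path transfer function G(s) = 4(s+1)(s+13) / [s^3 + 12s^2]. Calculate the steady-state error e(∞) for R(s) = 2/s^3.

6/13

Lowest-order denominator term is 12s^2, so the open loop has 2 poles at the origin → type 2 system.
K_a = lim_{s→0} s^2·G(s) = 4·1·13 / 12 = 13/3.
r(t) = t^2 gives R(s) = 2/s^3.
e_ss = 2/K_a = 2/(13/3) = 6/13.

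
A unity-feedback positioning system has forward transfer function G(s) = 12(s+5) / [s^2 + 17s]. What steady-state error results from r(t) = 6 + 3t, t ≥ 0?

The denominator has no term below 17s — 1 pole at s=0, type 1. Treating each term separately:
  • 6: tracked with zero error.
  • 3t: e_ss = 3/K_v with K_v=60/17 → 0.85.
Total e_ss = 0.85.

0.85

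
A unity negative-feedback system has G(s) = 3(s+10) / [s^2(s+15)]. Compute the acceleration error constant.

2

The open loop has two poles at the origin → type 2 system.
K_a = lim_{s→0} s^2·G(s) = 3·10 / (15) = 2.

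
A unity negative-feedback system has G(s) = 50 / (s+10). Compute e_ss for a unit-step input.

System type = 0 (no poles at s=0).
K_p = lim_{s→0} G(s) = 50 / (10) = 5.
e_ss = 1/(1 + K_p) = 1/6.

1/6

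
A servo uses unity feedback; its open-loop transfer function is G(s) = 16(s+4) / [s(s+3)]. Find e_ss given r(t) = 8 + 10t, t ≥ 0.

15/32

The open loop has one pole at the origin → type 1 system. Treating each term separately:
  • 8: tracked with zero error.
  • 10t: e_ss = 10/K_v with K_v=64/3 → 15/32.
Total e_ss = 15/32.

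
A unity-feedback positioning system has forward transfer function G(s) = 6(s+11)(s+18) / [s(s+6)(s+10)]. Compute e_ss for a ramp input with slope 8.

40/99

System type = 1 (one pole at s=0).
K_v = lim_{s→0} s·G(s) = 6·11·18 / (6·10) = 19.8.
e_ss = 8/K_v = 8/19.8 = 40/99.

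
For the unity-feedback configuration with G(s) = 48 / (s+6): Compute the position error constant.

No free integrators in G(s): this is a type 0 system.
K_p = lim_{s→0} G(s) = 48 / (6) = 8.

8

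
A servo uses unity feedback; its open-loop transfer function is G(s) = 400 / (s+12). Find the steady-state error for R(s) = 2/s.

No free integrators in G(s): this is a type 0 system.
K_p = lim_{s→0} G(s) = 400 / (12) = 100/3.
e_ss = 2/(1 + K_p) = 2/(103/3) = 6/103.

6/103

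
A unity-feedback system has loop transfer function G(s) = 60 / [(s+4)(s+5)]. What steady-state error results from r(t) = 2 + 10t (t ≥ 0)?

No free integrators in G(s): this is a type 0 system. By superposition:
  • 2: e_ss = 2/(1+K_p) with K_p=3 → 0.5.
  • 10t: a type-0 system cannot track it, e_ss → ∞.
The unbounded component dominates.

infinity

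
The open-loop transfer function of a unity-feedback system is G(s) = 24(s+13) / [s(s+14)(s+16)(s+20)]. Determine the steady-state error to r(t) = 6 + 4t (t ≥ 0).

G(s) has one factor of s in the denominator, so the system is type 1. Treating each term separately:
  • 6: tracked with zero error.
  • 4t: e_ss = 4/K_v with K_v=39/560 → 2240/39.
Total e_ss = 2240/39.

2240/39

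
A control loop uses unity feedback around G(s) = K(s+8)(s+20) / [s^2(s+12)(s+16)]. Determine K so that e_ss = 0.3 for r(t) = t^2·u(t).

8

Two free integrators in G(s): this is a type 2 system.
K_a = lim_{s→0} s^2·G(s) = K·8·20 / (12·16) = (5/6)·K.
e_ss = 2/K_a = 0.3 ⇒ K_a = 20/3 ⇒ K = (20/3)/(5/6) = 8.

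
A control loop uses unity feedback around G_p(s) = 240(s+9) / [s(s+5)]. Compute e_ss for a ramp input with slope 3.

1/144

System type = 1 (one pole at s=0).
K_v = lim_{s→0} s·G_p(s) = 240·9 / (5) = 432.
e_ss = 3/K_v = 3/432 = 1/144.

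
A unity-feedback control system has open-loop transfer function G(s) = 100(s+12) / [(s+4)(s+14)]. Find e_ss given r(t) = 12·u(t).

84/157

G(s) has no factors of s in the denominator, so the system is type 0.
K_p = lim_{s→0} G(s) = 100·12 / (4·14) = 150/7.
e_ss = 12/(1 + K_p) = 12/(157/7) = 84/157.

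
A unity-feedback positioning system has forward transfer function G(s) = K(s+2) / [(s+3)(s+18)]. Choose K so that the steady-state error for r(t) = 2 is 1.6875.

The open loop has no poles at the origin → type 0 system.
K_p = lim_{s→0} G(s) = K·2 / (3·18) = (1/27)·K.
e_ss = 2/(1 + K_p) = 1.6875 ⇒ 1 + (1/27)·K = 32/27 ⇒ K = 5.

5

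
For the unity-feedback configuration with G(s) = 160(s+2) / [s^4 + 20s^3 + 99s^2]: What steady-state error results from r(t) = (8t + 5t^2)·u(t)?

Factoring s^2 from the denominator leaves a polynomial with constant term 99, so the system is type 2. Treating each term separately:
  • 8t: tracked with zero error.
  • 5t^2: e_ss = 10/K_a with K_a=320/99 → 99/32.
Total e_ss = 99/32.

99/32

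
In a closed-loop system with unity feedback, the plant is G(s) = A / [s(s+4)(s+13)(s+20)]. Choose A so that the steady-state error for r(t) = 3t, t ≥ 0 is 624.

5

The open loop has one pole at the origin → type 1 system.
K_v = lim_{s→0} s·G(s) = A / (4·13·20) = (1/1040)·A.
e_ss = 3/K_v = 624 ⇒ K_v = 1/208 ⇒ A = (1/208)/(1/1040) = 5.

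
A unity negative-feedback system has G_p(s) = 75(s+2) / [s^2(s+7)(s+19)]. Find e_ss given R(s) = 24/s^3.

21.28

G_p(s) has two factors of s in the denominator, so the system is type 2.
K_a = lim_{s→0} s^2·G_p(s) = 75·2 / (7·19) = 150/133.
r(t) = 12t^2 gives R(s) = 24/s^3.
e_ss = 24/K_a = 24/(150/133) = 21.28.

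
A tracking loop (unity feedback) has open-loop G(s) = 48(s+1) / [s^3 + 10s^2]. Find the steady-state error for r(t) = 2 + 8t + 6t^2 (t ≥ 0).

2.5

The denominator has no term below 10s^2 — 2 poles at s=0, type 2. Treating each term separately:
  • 2: tracked with zero error.
  • 8t: tracked with zero error.
  • 6t^2: e_ss = 12/K_a with K_a=4.8 → 2.5.
Total e_ss = 2.5.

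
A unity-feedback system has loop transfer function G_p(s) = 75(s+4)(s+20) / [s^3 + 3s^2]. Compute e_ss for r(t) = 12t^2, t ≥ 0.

Factoring s^2 from the denominator leaves a polynomial with constant term 3, so the system is type 2.
K_a = lim_{s→0} s^2·G_p(s) = 75·4·20 / 3 = 2000.
r(t) = 12t^2 gives R(s) = 24/s^3.
e_ss = 24/K_a = 24/2000 = 0.012.

0.012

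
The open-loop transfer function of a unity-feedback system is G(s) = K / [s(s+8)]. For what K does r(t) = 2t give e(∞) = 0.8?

System type = 1 (one pole at s=0).
K_v = lim_{s→0} s·G(s) = K / (8) = 0.125·K.
e_ss = 2/K_v = 0.8 ⇒ K_v = 2.5 ⇒ K = 2.5/0.125 = 20.

20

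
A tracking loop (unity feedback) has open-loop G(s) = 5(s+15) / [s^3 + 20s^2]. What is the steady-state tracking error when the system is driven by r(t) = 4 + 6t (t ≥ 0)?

0

Lowest-order denominator term is 20s^2, so the open loop has 2 poles at the origin → type 2 system. Treating each term separately:
  • 4: tracked with zero error.
  • 6t: tracked with zero error.
Total e_ss = 0.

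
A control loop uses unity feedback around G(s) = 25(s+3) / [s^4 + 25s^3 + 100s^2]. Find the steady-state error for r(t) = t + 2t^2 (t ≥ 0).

16/3

Lowest-order denominator term is 100s^2, so the open loop has 2 poles at the origin → type 2 system. By superposition:
  • t: tracked with zero error.
  • 2t^2: e_ss = 4/K_a with K_a=0.75 → 16/3.
Total e_ss = 16/3.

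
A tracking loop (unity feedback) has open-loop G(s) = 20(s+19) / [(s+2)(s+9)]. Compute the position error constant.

190/9

G(s) has no factors of s in the denominator, so the system is type 0.
K_p = lim_{s→0} G(s) = 20·19 / (2·9) = 190/9.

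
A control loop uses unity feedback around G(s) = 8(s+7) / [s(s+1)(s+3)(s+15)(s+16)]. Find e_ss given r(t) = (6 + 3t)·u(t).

270/7

One free integrator in G(s): this is a type 1 system. Treating each term separately:
  • 6: tracked with zero error.
  • 3t: e_ss = 3/K_v with K_v=7/90 → 270/7.
Total e_ss = 270/7.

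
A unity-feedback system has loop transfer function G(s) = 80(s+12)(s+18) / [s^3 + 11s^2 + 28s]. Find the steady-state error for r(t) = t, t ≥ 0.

The denominator has no term below 28s — 1 pole at s=0, type 1.
K_v = lim_{s→0} s·G(s) = 80·12·18 / 28 = 4320/7.
e_ss = 1/K_v = 1/(4320/7) = 7/4320.

7/4320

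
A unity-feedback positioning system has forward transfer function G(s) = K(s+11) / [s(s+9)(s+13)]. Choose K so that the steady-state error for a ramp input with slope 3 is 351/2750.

250

G(s) has one factor of s in the denominator, so the system is type 1.
K_v = lim_{s→0} s·G(s) = K·11 / (9·13) = (11/117)·K.
e_ss = 3/K_v = 351/2750 ⇒ K_v = 2750/117 ⇒ K = (2750/117)/(11/117) = 250.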